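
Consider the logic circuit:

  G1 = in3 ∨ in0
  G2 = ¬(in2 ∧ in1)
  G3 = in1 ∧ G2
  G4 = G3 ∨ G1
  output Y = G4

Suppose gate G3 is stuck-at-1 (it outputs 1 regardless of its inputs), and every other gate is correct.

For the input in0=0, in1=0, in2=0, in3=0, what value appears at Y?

Propagate with G3 forced: G1=0, G2=1, G3=1 [stuck-at-1], G4=1.
So Y = 1. (Without the fault it would be 0.)

1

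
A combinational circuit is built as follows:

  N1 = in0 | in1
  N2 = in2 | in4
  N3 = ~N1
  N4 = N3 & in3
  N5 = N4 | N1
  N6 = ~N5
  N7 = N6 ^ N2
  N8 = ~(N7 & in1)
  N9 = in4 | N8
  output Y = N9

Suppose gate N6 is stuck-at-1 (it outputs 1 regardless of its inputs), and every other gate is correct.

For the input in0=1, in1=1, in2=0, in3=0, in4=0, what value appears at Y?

Propagate with N6 forced: N1=1, N2=0, N3=0, N4=0, N5=1, N6=1 [stuck-at-1], N7=1, N8=0, N9=0.
So Y = 0. (Without the fault it would be 1.)

0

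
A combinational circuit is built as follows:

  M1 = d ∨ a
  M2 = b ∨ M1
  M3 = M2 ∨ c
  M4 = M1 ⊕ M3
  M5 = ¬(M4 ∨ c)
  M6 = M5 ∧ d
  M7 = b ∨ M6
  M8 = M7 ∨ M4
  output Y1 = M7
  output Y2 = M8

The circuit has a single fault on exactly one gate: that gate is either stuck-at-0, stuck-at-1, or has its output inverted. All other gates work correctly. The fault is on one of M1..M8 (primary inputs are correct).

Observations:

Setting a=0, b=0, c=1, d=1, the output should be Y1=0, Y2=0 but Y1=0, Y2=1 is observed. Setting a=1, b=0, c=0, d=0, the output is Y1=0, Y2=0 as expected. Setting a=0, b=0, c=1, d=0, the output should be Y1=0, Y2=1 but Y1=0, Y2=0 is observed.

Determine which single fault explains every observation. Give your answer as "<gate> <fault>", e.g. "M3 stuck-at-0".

M1 inverted output

Fault-free values for test 1 (a=0, b=0, c=1, d=1): M1=1, M2=1, M3=1, M4=0, M5=0, M6=0, M7=0, M8=0, giving Y1=0, Y2=0. Observed Y1=0, Y2=1.
Test 1: faults giving observed Y1=0, Y2=1 are {M1 stuck-at-0, M1 inverted output, M3 stuck-at-0, M3 inverted output, M4 stuck-at-1, M4 inverted output, M8 stuck-at-1, M8 inverted output}.
Test 2 (a=1, b=0, c=0, d=0): fault-free M1=1, M2=1, M3=1, M4=0, M5=1, M6=0, M7=0, M8=0 → Y1=0, Y2=0; observed Y1=0, Y2=0. Eliminates M3 stuck-at-0, M3 inverted output, M4 stuck-at-1, M4 inverted output, M8 stuck-at-1, M8 inverted output.
Test 3 (a=0, b=0, c=1, d=0): fault-free M1=0, M2=0, M3=1, M4=1, M5=0, M6=0, M7=0, M8=1 → Y1=0, Y2=1; observed Y1=0, Y2=0. Eliminates M1 stuck-at-0.
Only M1 inverted output is consistent with every test.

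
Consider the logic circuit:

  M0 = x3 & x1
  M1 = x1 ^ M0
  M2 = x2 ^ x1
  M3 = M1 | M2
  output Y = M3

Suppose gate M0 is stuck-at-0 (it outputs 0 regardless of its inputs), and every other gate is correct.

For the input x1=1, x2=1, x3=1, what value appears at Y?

1

Propagate with M0 forced: M0=0 [stuck-at-0], M1=1, M2=0, M3=1.
So Y = 1. (Without the fault it would be 0.)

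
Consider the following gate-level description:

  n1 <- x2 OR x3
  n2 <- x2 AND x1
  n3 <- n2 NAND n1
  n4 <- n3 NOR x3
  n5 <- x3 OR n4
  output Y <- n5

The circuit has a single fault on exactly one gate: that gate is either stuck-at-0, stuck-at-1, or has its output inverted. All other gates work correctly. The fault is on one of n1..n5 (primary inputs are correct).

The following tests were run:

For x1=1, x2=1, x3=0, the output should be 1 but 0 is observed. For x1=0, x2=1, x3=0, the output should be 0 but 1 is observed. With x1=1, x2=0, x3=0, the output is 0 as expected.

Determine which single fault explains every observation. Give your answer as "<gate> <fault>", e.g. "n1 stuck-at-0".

Fault-free values for test 1 (x1=1, x2=1, x3=0): n1=1, n2=1, n3=0, n4=1, n5=1, giving Y=1. Observed 0.
Test 1: faults giving observed 0 are {n1 stuck-at-0, n1 inverted output, n2 stuck-at-0, n2 inverted output, n3 stuck-at-1, n3 inverted output, n4 stuck-at-0, n4 inverted output, n5 stuck-at-0, n5 inverted output}.
Test 2 (x1=0, x2=1, x3=0): fault-free n1=1, n2=0, n3=1, n4=0, n5=0 → 0; observed 1. Eliminates n1 stuck-at-0, n1 inverted output, n2 stuck-at-0, n3 stuck-at-1, n4 stuck-at-0, n5 stuck-at-0.
Test 3 (x1=1, x2=0, x3=0): fault-free n1=0, n2=0, n3=1, n4=0, n5=0 → 0; observed 0. Eliminates n3 inverted output, n4 inverted output, n5 inverted output.
Only n2 inverted output is consistent with every test.

n2 inverted output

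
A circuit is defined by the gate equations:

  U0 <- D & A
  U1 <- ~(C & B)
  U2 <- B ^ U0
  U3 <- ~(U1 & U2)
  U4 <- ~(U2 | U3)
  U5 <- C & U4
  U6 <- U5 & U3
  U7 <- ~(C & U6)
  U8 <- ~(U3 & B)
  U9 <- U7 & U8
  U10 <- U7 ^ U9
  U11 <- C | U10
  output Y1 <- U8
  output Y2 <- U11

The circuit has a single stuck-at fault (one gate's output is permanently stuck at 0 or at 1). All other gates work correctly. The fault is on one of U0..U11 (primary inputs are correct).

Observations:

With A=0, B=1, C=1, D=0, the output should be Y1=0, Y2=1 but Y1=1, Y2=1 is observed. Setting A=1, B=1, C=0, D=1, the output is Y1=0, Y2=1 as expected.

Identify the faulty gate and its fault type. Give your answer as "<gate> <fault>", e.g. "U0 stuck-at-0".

U1 stuck-at-1

Fault-free values for test 1 (A=0, B=1, C=1, D=0): U0=0, U1=0, U2=1, U3=1, U4=0, U5=0, U6=0, U7=1, U8=0, U9=0, U10=1, U11=1, giving Y1=0, Y2=1. Observed Y1=1, Y2=1.
Test 1: faults giving observed Y1=1, Y2=1 are {U1 stuck-at-1, U3 stuck-at-0, U8 stuck-at-1}.
Test 2 (A=1, B=1, C=0, D=1): fault-free U0=1, U1=1, U2=0, U3=1, U4=0, U5=0, U6=0, U7=1, U8=0, U9=0, U10=1, U11=1 → Y1=0, Y2=1; observed Y1=0, Y2=1. Eliminates U3 stuck-at-0, U8 stuck-at-1.
Only U1 stuck-at-1 is consistent with every test.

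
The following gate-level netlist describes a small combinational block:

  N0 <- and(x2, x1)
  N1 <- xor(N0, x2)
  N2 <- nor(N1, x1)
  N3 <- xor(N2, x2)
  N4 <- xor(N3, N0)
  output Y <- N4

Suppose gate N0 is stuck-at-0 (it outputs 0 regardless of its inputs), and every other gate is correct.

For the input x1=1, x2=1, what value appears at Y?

1

Propagate with N0 forced: N0=0 [stuck-at-0], N1=1, N2=0, N3=1, N4=1.
So Y = 1. (Without the fault it would be 0.)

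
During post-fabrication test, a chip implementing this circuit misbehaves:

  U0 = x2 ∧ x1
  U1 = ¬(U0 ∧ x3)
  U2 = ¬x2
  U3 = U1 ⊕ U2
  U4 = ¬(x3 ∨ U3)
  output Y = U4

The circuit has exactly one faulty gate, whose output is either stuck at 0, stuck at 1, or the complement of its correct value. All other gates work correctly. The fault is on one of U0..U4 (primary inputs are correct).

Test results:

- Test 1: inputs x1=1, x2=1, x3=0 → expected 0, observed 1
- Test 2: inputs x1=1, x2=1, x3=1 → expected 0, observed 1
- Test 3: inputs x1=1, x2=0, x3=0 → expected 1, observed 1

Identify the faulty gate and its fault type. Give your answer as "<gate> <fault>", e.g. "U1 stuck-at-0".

U4 stuck-at-1

Fault-free values for test 1 (x1=1, x2=1, x3=0): U0=1, U1=1, U2=0, U3=1, U4=0, giving Y=0. Observed 1.
Test 1: faults giving observed 1 are {U1 stuck-at-0, U1 inverted output, U2 stuck-at-1, U2 inverted output, U3 stuck-at-0, U3 inverted output, U4 stuck-at-1, U4 inverted output}.
Test 2 (x1=1, x2=1, x3=1): fault-free U0=1, U1=0, U2=0, U3=0, U4=0 → 0; observed 1. Eliminates U1 stuck-at-0, U1 inverted output, U2 stuck-at-1, U2 inverted output, U3 stuck-at-0, U3 inverted output.
Test 3 (x1=1, x2=0, x3=0): fault-free U0=0, U1=1, U2=1, U3=0, U4=1 → 1; observed 1. Eliminates U4 inverted output.
Only U4 stuck-at-1 is consistent with every test.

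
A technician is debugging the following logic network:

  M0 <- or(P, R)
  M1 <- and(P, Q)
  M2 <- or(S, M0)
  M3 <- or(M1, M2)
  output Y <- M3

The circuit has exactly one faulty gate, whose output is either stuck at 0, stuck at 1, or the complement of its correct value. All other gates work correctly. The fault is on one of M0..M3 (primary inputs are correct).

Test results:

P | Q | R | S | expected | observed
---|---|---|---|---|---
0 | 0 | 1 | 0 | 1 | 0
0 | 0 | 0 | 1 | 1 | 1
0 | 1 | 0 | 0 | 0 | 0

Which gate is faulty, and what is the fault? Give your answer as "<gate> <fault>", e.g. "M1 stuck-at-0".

M0 stuck-at-0

Fault-free values for test 1 (P=0, Q=0, R=1, S=0): M0=1, M1=0, M2=1, M3=1, giving Y=1. Observed 0.
Test 1: faults giving observed 0 are {M0 stuck-at-0, M0 inverted output, M2 stuck-at-0, M2 inverted output, M3 stuck-at-0, M3 inverted output}.
Test 2 (P=0, Q=0, R=0, S=1): fault-free M0=0, M1=0, M2=1, M3=1 → 1; observed 1. Eliminates M2 stuck-at-0, M2 inverted output, M3 stuck-at-0, M3 inverted output.
Test 3 (P=0, Q=1, R=0, S=0): fault-free M0=0, M1=0, M2=0, M3=0 → 0; observed 0. Eliminates M0 inverted output.
Only M0 stuck-at-0 is consistent with every test.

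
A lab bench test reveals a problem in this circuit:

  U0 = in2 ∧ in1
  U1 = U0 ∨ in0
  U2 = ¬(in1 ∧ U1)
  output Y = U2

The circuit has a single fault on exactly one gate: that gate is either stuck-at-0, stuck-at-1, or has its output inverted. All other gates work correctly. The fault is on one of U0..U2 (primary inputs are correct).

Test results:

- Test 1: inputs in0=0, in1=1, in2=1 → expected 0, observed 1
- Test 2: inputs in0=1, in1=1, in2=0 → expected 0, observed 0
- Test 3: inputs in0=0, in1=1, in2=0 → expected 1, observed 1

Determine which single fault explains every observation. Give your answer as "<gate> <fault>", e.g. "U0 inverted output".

U0 stuck-at-0

Fault-free values for test 1 (in0=0, in1=1, in2=1): U0=1, U1=1, U2=0, giving Y=0. Observed 1.
Test 1: faults giving observed 1 are {U0 stuck-at-0, U0 inverted output, U1 stuck-at-0, U1 inverted output, U2 stuck-at-1, U2 inverted output}.
Test 2 (in0=1, in1=1, in2=0): fault-free U0=0, U1=1, U2=0 → 0; observed 0. Eliminates U1 stuck-at-0, U1 inverted output, U2 stuck-at-1, U2 inverted output.
Test 3 (in0=0, in1=1, in2=0): fault-free U0=0, U1=0, U2=1 → 1; observed 1. Eliminates U0 inverted output.
Only U0 stuck-at-0 is consistent with every test.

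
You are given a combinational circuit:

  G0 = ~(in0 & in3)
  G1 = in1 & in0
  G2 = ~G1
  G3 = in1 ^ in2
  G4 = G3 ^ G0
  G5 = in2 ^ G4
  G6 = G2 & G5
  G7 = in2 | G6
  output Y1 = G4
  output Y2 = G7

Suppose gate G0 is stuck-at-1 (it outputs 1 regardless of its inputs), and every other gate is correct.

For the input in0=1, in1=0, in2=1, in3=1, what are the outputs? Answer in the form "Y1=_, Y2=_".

Y1=0, Y2=1

Propagate with G0 forced: G0=1 [stuck-at-1], G1=0, G2=1, G3=1, G4=0, G5=1, G6=1, G7=1.
So the outputs are Y1=0, Y2=1. (Without the fault they would be Y1=1, Y2=1.)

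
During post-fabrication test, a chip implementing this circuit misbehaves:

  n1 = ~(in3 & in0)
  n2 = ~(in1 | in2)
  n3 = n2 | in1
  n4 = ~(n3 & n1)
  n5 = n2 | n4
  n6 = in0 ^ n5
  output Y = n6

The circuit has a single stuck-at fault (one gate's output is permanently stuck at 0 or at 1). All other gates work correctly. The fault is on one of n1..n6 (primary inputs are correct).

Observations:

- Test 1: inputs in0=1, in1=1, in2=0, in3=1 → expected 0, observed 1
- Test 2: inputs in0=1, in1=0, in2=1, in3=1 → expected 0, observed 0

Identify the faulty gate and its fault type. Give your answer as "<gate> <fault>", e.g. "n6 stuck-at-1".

Fault-free values for test 1 (in0=1, in1=1, in2=0, in3=1): n1=0, n2=0, n3=1, n4=1, n5=1, n6=0, giving Y=0. Observed 1.
Test 1: faults giving observed 1 are {n1 stuck-at-1, n4 stuck-at-0, n5 stuck-at-0, n6 stuck-at-1}.
Test 2 (in0=1, in1=0, in2=1, in3=1): fault-free n1=0, n2=0, n3=0, n4=1, n5=1, n6=0 → 0; observed 0. Eliminates n4 stuck-at-0, n5 stuck-at-0, n6 stuck-at-1.
Only n1 stuck-at-1 is consistent with every test.

n1 stuck-at-1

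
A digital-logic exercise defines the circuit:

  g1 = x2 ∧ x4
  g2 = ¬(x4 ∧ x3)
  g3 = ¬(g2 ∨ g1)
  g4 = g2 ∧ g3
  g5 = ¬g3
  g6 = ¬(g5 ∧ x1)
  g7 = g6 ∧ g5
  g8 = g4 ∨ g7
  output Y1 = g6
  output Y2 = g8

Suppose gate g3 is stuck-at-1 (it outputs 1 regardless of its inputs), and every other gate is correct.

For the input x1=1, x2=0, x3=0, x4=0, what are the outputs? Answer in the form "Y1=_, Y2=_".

Y1=1, Y2=1

Propagate with g3 forced: g1=0, g2=1, g3=1 [stuck-at-1], g4=1, g5=0, g6=1, g7=0, g8=1.
So the outputs are Y1=1, Y2=1. (Without the fault they would be Y1=0, Y2=0.)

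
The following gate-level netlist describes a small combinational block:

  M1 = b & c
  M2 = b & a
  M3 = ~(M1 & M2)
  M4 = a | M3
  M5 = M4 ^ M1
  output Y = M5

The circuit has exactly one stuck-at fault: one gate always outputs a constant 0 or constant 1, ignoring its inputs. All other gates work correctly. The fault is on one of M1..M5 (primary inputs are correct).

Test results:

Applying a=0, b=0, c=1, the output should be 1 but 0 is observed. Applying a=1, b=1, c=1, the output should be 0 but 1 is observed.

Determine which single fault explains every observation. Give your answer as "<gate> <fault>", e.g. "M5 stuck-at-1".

Fault-free values for test 1 (a=0, b=0, c=1): M1=0, M2=0, M3=1, M4=1, M5=1, giving Y=1. Observed 0.
Test 1: faults giving observed 0 are {M1 stuck-at-1, M3 stuck-at-0, M4 stuck-at-0, M5 stuck-at-0}.
Test 2 (a=1, b=1, c=1): fault-free M1=1, M2=1, M3=0, M4=1, M5=0 → 0; observed 1. Eliminates M1 stuck-at-1, M3 stuck-at-0, M5 stuck-at-0.
Only M4 stuck-at-0 is consistent with every test.

M4 stuck-at-0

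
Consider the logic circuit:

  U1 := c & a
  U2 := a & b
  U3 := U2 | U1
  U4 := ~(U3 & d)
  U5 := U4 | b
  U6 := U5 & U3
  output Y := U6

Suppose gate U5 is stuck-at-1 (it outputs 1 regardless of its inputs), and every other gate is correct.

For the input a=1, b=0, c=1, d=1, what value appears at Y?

Propagate with U5 forced: U1=1, U2=0, U3=1, U4=0, U5=1 [stuck-at-1], U6=1.
So Y = 1. (Without the fault it would be 0.)

1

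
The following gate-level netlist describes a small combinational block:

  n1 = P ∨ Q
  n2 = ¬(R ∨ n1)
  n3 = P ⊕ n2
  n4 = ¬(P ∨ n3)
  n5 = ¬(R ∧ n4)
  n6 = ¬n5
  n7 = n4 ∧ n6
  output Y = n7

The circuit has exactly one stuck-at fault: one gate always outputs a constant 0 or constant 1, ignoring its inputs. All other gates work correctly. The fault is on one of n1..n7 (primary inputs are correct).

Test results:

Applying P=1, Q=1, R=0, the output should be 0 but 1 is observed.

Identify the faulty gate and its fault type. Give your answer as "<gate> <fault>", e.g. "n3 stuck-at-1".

n7 stuck-at-1

Fault-free values for test 1 (P=1, Q=1, R=0): n1=1, n2=0, n3=1, n4=0, n5=1, n6=0, n7=0, giving Y=0. Observed 1.
Test 1: faults giving observed 1 are {n7 stuck-at-1}.
Only n7 stuck-at-1 is consistent with every test.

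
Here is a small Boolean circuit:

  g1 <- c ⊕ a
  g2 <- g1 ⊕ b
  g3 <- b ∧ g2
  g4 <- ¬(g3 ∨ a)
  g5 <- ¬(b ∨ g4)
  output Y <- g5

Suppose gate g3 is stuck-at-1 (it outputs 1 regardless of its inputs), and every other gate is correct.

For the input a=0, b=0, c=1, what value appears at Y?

1

Propagate with g3 forced: g1=1, g2=1, g3=1 [stuck-at-1], g4=0, g5=1.
So Y = 1. (Without the fault it would be 0.)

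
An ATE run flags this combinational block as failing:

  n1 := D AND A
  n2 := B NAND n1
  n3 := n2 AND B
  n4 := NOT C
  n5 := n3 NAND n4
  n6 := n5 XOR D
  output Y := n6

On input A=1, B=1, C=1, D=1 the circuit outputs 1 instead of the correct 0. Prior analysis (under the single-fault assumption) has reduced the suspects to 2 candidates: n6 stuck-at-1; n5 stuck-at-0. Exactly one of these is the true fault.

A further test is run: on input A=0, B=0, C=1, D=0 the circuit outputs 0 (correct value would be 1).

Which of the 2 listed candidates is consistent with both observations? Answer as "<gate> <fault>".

Evaluate each candidate on input A=0, B=0, C=1, D=0:
  n6 stuck-at-1: n1=0, n2=1, n3=0, n4=0, n5=1, n6=1 [stuck-at-1] → 1 — eliminated
  n5 stuck-at-0: n1=0, n2=1, n3=0, n4=0, n5=0 [stuck-at-0], n6=0 → 0 — matches
Only n5 stuck-at-0 reproduces the observed 0.

n5 stuck-at-0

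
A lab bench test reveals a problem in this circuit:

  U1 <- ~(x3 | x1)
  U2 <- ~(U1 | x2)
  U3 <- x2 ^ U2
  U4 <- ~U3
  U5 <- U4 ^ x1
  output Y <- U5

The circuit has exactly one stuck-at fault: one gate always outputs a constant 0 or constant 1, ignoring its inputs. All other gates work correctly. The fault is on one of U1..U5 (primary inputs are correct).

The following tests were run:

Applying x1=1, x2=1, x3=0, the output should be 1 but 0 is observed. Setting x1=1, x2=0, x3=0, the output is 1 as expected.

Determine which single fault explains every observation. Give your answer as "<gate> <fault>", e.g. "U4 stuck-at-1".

U2 stuck-at-1

Fault-free values for test 1 (x1=1, x2=1, x3=0): U1=0, U2=0, U3=1, U4=0, U5=1, giving Y=1. Observed 0.
Test 1: faults giving observed 0 are {U2 stuck-at-1, U3 stuck-at-0, U4 stuck-at-1, U5 stuck-at-0}.
Test 2 (x1=1, x2=0, x3=0): fault-free U1=0, U2=1, U3=1, U4=0, U5=1 → 1; observed 1. Eliminates U3 stuck-at-0, U4 stuck-at-1, U5 stuck-at-0.
Only U2 stuck-at-1 is consistent with every test.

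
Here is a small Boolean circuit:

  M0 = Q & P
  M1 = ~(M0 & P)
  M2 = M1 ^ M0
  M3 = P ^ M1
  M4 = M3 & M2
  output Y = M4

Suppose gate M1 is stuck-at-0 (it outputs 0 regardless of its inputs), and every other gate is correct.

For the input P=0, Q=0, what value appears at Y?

Propagate with M1 forced: M0=0, M1=0 [stuck-at-0], M2=0, M3=0, M4=0.
So Y = 0. (Without the fault it would be 1.)

0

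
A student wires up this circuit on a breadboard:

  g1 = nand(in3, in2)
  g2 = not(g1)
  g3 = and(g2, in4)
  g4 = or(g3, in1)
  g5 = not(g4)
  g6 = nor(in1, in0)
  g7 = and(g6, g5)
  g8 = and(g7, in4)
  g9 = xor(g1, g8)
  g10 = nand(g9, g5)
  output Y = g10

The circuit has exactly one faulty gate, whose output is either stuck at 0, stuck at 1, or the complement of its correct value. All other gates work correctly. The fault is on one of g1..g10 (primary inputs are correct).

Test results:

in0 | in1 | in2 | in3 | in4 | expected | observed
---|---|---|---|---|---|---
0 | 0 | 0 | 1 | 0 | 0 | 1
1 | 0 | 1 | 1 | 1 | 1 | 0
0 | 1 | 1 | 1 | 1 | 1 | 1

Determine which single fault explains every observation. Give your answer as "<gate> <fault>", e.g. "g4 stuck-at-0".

Fault-free values for test 1 (in0=0, in1=0, in2=0, in3=1, in4=0): g1=1, g2=0, g3=0, g4=0, g5=1, g6=1, g7=1, g8=0, g9=1, g10=0, giving Y=0. Observed 1.
Test 1: faults giving observed 1 are {g1 stuck-at-0, g1 inverted output, g3 stuck-at-1, g3 inverted output, g4 stuck-at-1, g4 inverted output, g5 stuck-at-0, g5 inverted output, g8 stuck-at-1, g8 inverted output, g9 stuck-at-0, g9 inverted output, g10 stuck-at-1, g10 inverted output}.
Test 2 (in0=1, in1=0, in2=1, in3=1, in4=1): fault-free g1=0, g2=1, g3=1, g4=1, g5=0, g6=0, g7=0, g8=0, g9=0, g10=1 → 1; observed 0. Eliminates g1 stuck-at-0, g3 stuck-at-1, g3 inverted output, g4 stuck-at-1, g4 inverted output, g5 stuck-at-0, g5 inverted output, g8 stuck-at-1, g8 inverted output, g9 stuck-at-0, g9 inverted output, g10 stuck-at-1.
Test 3 (in0=0, in1=1, in2=1, in3=1, in4=1): fault-free g1=0, g2=1, g3=1, g4=1, g5=0, g6=0, g7=0, g8=0, g9=0, g10=1 → 1; observed 1. Eliminates g10 inverted output.
Only g1 inverted output is consistent with every test.

g1 inverted output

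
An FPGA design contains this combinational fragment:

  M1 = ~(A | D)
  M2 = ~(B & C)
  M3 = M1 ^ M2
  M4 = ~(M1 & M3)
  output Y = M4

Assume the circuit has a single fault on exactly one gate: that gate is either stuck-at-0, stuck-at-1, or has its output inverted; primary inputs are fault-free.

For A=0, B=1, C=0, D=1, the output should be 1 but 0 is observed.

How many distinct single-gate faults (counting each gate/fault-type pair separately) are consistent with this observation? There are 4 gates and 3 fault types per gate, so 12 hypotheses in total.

Fault-free: M1=0, M2=1, M3=1, M4=1 → 1. Observed 0.
  M1 stuck-at-0: output 1 ✗
  M1 stuck-at-1: output 1 ✗
  M1 inverted output: output 1 ✗
  M2 stuck-at-0: output 1 ✗
  M2 stuck-at-1: output 1 ✗
  M2 inverted output: output 1 ✗
  M3 stuck-at-0: output 1 ✗
  M3 stuck-at-1: output 1 ✗
  M3 inverted output: output 1 ✗
  M4 stuck-at-0: output 0 ✓
  M4 stuck-at-1: output 1 ✗
  M4 inverted output: output 0 ✓
Consistent faults: {M4 stuck-at-0, M4 inverted output} — 2 in all.

2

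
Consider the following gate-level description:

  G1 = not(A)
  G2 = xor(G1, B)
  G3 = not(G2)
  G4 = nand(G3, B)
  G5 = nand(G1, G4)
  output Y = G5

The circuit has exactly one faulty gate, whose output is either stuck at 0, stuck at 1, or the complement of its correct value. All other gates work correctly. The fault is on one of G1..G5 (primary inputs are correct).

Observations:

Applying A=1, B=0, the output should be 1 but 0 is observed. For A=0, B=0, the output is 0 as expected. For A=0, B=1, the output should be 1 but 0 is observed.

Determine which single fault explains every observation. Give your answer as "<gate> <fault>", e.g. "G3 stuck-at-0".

G5 stuck-at-0

Fault-free values for test 1 (A=1, B=0): G1=0, G2=0, G3=1, G4=1, G5=1, giving Y=1. Observed 0.
Test 1: faults giving observed 0 are {G1 stuck-at-1, G1 inverted output, G5 stuck-at-0, G5 inverted output}.
Test 2 (A=0, B=0): fault-free G1=1, G2=1, G3=0, G4=1, G5=0 → 0; observed 0. Eliminates G1 inverted output, G5 inverted output.
Test 3 (A=0, B=1): fault-free G1=1, G2=0, G3=1, G4=0, G5=1 → 1; observed 0. Eliminates G1 stuck-at-1.
Only G5 stuck-at-0 is consistent with every test.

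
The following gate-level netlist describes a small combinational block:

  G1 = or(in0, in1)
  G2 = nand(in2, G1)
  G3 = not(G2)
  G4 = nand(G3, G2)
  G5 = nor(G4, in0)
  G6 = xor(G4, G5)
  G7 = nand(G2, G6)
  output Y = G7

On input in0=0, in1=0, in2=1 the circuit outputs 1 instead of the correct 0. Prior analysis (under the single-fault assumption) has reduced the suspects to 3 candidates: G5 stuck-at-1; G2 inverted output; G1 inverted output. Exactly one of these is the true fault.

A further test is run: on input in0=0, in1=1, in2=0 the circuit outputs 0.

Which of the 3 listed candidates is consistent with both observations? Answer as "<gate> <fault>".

Evaluate each candidate on input in0=0, in1=1, in2=0:
  G5 stuck-at-1: G1=1, G2=1, G3=0, G4=1, G5=1 [stuck-at-1], G6=0, G7=1 → 1 — eliminated
  G2 inverted output: G1=1, G2=0 [inverted output], G3=1, G4=1, G5=0, G6=1, G7=1 → 1 — eliminated
  G1 inverted output: G1=0 [inverted output], G2=1, G3=0, G4=1, G5=0, G6=1, G7=0 → 0 — matches
Only G1 inverted output reproduces the observed 0.

G1 inverted output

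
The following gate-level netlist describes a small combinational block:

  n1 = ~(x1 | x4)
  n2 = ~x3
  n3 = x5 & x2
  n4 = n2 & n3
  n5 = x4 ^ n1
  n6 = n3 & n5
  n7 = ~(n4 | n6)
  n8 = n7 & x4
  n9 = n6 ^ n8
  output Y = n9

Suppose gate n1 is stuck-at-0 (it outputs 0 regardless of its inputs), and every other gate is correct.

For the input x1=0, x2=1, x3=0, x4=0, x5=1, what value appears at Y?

0

Propagate with n1 forced: n1=0 [stuck-at-0], n2=1, n3=1, n4=1, n5=0, n6=0, n7=0, n8=0, n9=0.
So Y = 0. (Without the fault it would be 1.)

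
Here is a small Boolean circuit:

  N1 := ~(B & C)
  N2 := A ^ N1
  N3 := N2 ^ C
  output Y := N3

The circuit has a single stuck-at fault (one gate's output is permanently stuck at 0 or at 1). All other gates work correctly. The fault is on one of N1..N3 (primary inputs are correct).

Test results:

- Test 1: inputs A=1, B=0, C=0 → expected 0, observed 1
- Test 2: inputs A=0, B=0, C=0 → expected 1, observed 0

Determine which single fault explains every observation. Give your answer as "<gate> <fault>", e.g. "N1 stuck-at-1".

N1 stuck-at-0

Fault-free values for test 1 (A=1, B=0, C=0): N1=1, N2=0, N3=0, giving Y=0. Observed 1.
Test 1: faults giving observed 1 are {N1 stuck-at-0, N2 stuck-at-1, N3 stuck-at-1}.
Test 2 (A=0, B=0, C=0): fault-free N1=1, N2=1, N3=1 → 1; observed 0. Eliminates N2 stuck-at-1, N3 stuck-at-1.
Only N1 stuck-at-0 is consistent with every test.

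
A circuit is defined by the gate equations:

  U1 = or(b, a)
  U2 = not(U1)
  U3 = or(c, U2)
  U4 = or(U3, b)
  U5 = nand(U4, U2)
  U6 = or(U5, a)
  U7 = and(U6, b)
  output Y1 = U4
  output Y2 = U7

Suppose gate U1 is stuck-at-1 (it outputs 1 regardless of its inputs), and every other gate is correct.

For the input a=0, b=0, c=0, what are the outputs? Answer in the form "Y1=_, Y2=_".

Propagate with U1 forced: U1=1 [stuck-at-1], U2=0, U3=0, U4=0, U5=1, U6=1, U7=0.
So the outputs are Y1=0, Y2=0. (Without the fault they would be Y1=1, Y2=0.)

Y1=0, Y2=0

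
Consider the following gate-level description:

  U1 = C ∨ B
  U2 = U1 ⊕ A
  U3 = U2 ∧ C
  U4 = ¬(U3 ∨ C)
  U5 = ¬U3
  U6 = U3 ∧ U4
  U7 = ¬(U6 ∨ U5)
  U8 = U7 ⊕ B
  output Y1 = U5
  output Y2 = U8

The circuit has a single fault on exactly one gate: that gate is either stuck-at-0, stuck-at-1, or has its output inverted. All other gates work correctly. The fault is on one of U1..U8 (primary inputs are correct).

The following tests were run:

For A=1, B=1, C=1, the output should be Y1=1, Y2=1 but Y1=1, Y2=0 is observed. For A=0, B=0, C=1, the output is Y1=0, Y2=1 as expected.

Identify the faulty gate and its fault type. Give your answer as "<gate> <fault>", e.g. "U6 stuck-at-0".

Fault-free values for test 1 (A=1, B=1, C=1): U1=1, U2=0, U3=0, U4=0, U5=1, U6=0, U7=0, U8=1, giving Y1=1, Y2=1. Observed Y1=1, Y2=0.
Test 1: faults giving observed Y1=1, Y2=0 are {U7 stuck-at-1, U7 inverted output, U8 stuck-at-0, U8 inverted output}.
Test 2 (A=0, B=0, C=1): fault-free U1=1, U2=1, U3=1, U4=0, U5=0, U6=0, U7=1, U8=1 → Y1=0, Y2=1; observed Y1=0, Y2=1. Eliminates U7 inverted output, U8 stuck-at-0, U8 inverted output.
Only U7 stuck-at-1 is consistent with every test.

U7 stuck-at-1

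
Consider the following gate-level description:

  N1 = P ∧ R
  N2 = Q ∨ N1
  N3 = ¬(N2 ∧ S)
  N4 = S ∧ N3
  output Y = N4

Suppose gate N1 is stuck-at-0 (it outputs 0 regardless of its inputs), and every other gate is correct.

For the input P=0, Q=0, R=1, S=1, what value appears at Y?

1

Propagate with N1 forced: N1=0 [stuck-at-0], N2=0, N3=1, N4=1.
So Y = 1. (Same as the fault-free value — the fault is masked on this input.)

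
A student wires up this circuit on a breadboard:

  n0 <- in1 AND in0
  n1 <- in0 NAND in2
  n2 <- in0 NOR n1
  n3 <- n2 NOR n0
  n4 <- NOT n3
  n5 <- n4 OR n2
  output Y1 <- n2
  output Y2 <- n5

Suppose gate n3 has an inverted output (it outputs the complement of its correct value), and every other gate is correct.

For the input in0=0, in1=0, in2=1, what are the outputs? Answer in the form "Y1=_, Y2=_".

Y1=0, Y2=1

Propagate with n3 forced: n0=0, n1=1, n2=0, n3=0 [inverted output], n4=1, n5=1.
So the outputs are Y1=0, Y2=1. (Without the fault they would be Y1=0, Y2=0.)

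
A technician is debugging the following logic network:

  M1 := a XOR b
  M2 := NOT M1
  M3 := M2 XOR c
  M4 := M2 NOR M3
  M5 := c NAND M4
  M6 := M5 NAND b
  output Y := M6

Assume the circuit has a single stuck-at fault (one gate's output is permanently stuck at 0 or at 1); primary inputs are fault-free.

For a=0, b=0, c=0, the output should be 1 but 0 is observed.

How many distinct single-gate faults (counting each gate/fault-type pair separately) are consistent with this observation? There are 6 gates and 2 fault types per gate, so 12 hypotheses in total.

Fault-free: M1=0, M2=1, M3=1, M4=0, M5=1, M6=1 → 1. Observed 0.
  M1 stuck-at-0: output 1 ✗
  M1 stuck-at-1: output 1 ✗
  M2 stuck-at-0: output 1 ✗
  M2 stuck-at-1: output 1 ✗
  M3 stuck-at-0: output 1 ✗
  M3 stuck-at-1: output 1 ✗
  M4 stuck-at-0: output 1 ✗
  M4 stuck-at-1: output 1 ✗
  M5 stuck-at-0: output 1 ✗
  M5 stuck-at-1: output 1 ✗
  M6 stuck-at-0: output 0 ✓
  M6 stuck-at-1: output 1 ✗
Consistent faults: {M6 stuck-at-0} — 1 in all.

1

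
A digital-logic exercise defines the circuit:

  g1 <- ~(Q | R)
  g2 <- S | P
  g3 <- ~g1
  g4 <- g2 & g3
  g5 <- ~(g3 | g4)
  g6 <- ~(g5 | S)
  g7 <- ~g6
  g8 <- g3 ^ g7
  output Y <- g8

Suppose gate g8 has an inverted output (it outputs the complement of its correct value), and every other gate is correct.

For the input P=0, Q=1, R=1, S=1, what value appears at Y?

1

Propagate with g8 forced: g1=0, g2=1, g3=1, g4=1, g5=0, g6=0, g7=1, g8=1 [inverted output].
So Y = 1. (Without the fault it would be 0.)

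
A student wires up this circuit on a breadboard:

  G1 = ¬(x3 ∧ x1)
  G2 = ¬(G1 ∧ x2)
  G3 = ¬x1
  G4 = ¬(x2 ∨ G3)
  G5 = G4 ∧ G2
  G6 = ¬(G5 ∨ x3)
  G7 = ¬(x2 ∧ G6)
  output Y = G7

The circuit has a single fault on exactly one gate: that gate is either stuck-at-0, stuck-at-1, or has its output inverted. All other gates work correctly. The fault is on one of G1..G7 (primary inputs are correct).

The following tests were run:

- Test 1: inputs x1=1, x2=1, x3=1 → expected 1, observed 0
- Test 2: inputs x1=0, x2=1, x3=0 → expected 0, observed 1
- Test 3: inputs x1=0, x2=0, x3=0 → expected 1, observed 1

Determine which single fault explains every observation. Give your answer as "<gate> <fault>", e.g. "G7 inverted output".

G6 inverted output

Fault-free values for test 1 (x1=1, x2=1, x3=1): G1=0, G2=1, G3=0, G4=0, G5=0, G6=0, G7=1, giving Y=1. Observed 0.
Test 1: faults giving observed 0 are {G6 stuck-at-1, G6 inverted output, G7 stuck-at-0, G7 inverted output}.
Test 2 (x1=0, x2=1, x3=0): fault-free G1=1, G2=0, G3=1, G4=0, G5=0, G6=1, G7=0 → 0; observed 1. Eliminates G6 stuck-at-1, G7 stuck-at-0.
Test 3 (x1=0, x2=0, x3=0): fault-free G1=1, G2=1, G3=1, G4=0, G5=0, G6=1, G7=1 → 1; observed 1. Eliminates G7 inverted output.
Only G6 inverted output is consistent with every test.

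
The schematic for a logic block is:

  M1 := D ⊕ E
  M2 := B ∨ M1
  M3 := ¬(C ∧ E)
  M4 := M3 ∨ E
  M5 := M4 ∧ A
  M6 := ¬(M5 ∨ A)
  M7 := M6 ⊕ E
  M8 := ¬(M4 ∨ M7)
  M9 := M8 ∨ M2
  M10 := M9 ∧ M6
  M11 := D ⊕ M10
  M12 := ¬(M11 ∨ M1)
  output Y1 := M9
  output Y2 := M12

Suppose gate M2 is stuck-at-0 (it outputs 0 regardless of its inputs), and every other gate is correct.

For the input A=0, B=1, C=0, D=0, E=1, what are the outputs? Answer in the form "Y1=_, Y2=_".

Y1=0, Y2=0

Propagate with M2 forced: M1=1, M2=0 [stuck-at-0], M3=1, M4=1, M5=0, M6=1, M7=0, M8=0, M9=0, M10=0, M11=0, M12=0.
So the outputs are Y1=0, Y2=0. (Without the fault they would be Y1=1, Y2=0.)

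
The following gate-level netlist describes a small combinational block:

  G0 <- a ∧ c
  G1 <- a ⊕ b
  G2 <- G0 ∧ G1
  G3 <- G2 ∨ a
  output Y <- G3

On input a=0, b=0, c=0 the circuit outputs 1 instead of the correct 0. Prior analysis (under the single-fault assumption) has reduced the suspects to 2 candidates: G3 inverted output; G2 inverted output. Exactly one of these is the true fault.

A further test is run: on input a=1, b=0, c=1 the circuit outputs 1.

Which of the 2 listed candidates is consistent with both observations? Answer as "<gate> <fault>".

G2 inverted output

Evaluate each candidate on input a=1, b=0, c=1:
  G3 inverted output: G0=1, G1=1, G2=1, G3=0 [inverted output] → 0 — eliminated
  G2 inverted output: G0=1, G1=1, G2=0 [inverted output], G3=1 → 1 — matches
Only G2 inverted output reproduces the observed 1.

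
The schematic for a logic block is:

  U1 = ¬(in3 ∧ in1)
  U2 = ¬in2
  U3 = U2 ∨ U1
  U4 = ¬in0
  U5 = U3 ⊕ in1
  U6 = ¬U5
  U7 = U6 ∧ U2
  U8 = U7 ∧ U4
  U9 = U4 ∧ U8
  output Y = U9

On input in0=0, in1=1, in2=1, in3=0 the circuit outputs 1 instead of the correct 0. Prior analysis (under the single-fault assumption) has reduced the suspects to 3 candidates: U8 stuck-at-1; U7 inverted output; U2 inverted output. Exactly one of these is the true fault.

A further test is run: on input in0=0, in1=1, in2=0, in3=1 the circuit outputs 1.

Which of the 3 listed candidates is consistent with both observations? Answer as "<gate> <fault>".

U8 stuck-at-1

Evaluate each candidate on input in0=0, in1=1, in2=0, in3=1:
  U8 stuck-at-1: U1=0, U2=1, U3=1, U4=1, U5=0, U6=1, U7=1, U8=1 [stuck-at-1], U9=1 → 1 — matches
  U7 inverted output: U1=0, U2=1, U3=1, U4=1, U5=0, U6=1, U7=0 [inverted output], U8=0, U9=0 → 0 — eliminated
  U2 inverted output: U1=0, U2=0 [inverted output], U3=0, U4=1, U5=1, U6=0, U7=0, U8=0, U9=0 → 0 — eliminated
Only U8 stuck-at-1 reproduces the observed 1.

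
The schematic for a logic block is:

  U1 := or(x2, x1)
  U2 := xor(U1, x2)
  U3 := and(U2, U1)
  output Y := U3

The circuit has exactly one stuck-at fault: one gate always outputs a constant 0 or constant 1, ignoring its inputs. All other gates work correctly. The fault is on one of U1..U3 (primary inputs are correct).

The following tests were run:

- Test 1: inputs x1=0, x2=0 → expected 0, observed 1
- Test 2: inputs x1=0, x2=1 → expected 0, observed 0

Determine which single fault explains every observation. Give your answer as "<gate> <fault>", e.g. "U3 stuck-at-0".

U1 stuck-at-1

Fault-free values for test 1 (x1=0, x2=0): U1=0, U2=0, U3=0, giving Y=0. Observed 1.
Test 1: faults giving observed 1 are {U1 stuck-at-1, U3 stuck-at-1}.
Test 2 (x1=0, x2=1): fault-free U1=1, U2=0, U3=0 → 0; observed 0. Eliminates U3 stuck-at-1.
Only U1 stuck-at-1 is consistent with every test.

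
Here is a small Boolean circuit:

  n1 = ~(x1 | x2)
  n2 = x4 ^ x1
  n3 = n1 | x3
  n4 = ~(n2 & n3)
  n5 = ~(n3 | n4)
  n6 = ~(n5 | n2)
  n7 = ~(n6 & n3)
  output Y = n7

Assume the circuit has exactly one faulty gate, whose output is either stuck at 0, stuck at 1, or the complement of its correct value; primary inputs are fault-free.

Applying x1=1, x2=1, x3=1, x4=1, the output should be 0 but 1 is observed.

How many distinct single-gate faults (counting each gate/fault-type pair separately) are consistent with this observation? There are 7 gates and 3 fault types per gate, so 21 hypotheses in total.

10

Fault-free: n1=0, n2=0, n3=1, n4=1, n5=0, n6=1, n7=0 → 0. Observed 1.
  n1: none of the 3 fault types match ✗
  n2: stuck-at-1, inverted output ✓; others ✗
  n3: stuck-at-0, inverted output ✓; others ✗
  n4: none of the 3 fault types match ✗
  n5: stuck-at-1, inverted output ✓; others ✗
  n6: stuck-at-0, inverted output ✓; others ✗
  n7: stuck-at-1, inverted output ✓; others ✗
Consistent faults: {n2 stuck-at-1, n2 inverted output, n3 stuck-at-0, n3 inverted output, n5 stuck-at-1, n5 inverted output, n6 stuck-at-0, n6 inverted output, n7 stuck-at-1, n7 inverted output} — 10 in all.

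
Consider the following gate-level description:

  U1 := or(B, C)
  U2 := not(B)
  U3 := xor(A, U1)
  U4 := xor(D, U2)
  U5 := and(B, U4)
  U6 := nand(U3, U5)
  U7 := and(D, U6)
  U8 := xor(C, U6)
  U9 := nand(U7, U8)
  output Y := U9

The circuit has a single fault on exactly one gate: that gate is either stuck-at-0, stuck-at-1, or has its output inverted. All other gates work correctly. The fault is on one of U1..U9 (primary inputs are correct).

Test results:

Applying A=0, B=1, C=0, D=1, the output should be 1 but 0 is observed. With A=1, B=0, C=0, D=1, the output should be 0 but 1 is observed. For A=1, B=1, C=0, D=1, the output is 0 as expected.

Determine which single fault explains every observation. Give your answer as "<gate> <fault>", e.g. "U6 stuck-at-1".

U5 inverted output

Fault-free values for test 1 (A=0, B=1, C=0, D=1): U1=1, U2=0, U3=1, U4=1, U5=1, U6=0, U7=0, U8=0, U9=1, giving Y=1. Observed 0.
Test 1: faults giving observed 0 are {U1 stuck-at-0, U1 inverted output, U2 stuck-at-1, U2 inverted output, U3 stuck-at-0, U3 inverted output, U4 stuck-at-0, U4 inverted output, U5 stuck-at-0, U5 inverted output, U6 stuck-at-1, U6 inverted output, U9 stuck-at-0, U9 inverted output}.
Test 2 (A=1, B=0, C=0, D=1): fault-free U1=0, U2=1, U3=1, U4=0, U5=0, U6=1, U7=1, U8=1, U9=0 → 0; observed 1. Eliminates U1 stuck-at-0, U1 inverted output, U2 stuck-at-1, U2 inverted output, U3 stuck-at-0, U3 inverted output, U4 stuck-at-0, U4 inverted output, U5 stuck-at-0, U6 stuck-at-1, U9 stuck-at-0.
Test 3 (A=1, B=1, C=0, D=1): fault-free U1=1, U2=0, U3=0, U4=1, U5=1, U6=1, U7=1, U8=1, U9=0 → 0; observed 0. Eliminates U6 inverted output, U9 inverted output.
Only U5 inverted output is consistent with every test.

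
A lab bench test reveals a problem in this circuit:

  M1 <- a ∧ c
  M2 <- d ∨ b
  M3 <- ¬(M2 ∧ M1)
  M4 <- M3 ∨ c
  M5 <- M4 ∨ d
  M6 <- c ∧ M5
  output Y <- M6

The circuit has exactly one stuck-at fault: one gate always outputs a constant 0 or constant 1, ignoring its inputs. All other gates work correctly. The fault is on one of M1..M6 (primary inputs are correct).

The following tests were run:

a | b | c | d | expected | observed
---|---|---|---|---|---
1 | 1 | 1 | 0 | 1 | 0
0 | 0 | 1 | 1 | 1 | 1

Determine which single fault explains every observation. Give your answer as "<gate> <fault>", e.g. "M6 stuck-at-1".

Fault-free values for test 1 (a=1, b=1, c=1, d=0): M1=1, M2=1, M3=0, M4=1, M5=1, M6=1, giving Y=1. Observed 0.
Test 1: faults giving observed 0 are {M4 stuck-at-0, M5 stuck-at-0, M6 stuck-at-0}.
Test 2 (a=0, b=0, c=1, d=1): fault-free M1=0, M2=1, M3=1, M4=1, M5=1, M6=1 → 1; observed 1. Eliminates M5 stuck-at-0, M6 stuck-at-0.
Only M4 stuck-at-0 is consistent with every test.

M4 stuck-at-0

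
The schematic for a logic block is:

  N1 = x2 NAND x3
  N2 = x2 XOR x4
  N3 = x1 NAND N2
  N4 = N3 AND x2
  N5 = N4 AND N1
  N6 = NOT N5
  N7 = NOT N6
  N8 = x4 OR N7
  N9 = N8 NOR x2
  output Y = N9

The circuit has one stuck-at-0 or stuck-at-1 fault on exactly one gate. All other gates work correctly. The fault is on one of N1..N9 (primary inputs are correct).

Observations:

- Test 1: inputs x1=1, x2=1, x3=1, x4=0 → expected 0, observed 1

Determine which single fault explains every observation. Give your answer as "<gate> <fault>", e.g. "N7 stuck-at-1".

Fault-free values for test 1 (x1=1, x2=1, x3=1, x4=0): N1=0, N2=1, N3=0, N4=0, N5=0, N6=1, N7=0, N8=0, N9=0, giving Y=0. Observed 1.
Test 1: faults giving observed 1 are {N9 stuck-at-1}.
Only N9 stuck-at-1 is consistent with every test.

N9 stuck-at-1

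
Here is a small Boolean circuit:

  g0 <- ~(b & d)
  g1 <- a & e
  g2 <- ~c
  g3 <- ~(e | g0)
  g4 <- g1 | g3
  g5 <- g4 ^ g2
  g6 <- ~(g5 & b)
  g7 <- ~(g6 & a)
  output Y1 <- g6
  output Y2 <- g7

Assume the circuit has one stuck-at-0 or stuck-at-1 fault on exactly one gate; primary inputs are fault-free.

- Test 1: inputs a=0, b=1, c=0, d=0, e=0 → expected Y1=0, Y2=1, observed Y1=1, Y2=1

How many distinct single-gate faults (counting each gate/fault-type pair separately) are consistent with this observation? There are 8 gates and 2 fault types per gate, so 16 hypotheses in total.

7

Fault-free: g0=1, g1=0, g2=1, g3=0, g4=0, g5=1, g6=0, g7=1 → Y1=0, Y2=1. Observed Y1=1, Y2=1.
  g0: stuck-at-0 ✓; others ✗
  g1: stuck-at-1 ✓; others ✗
  g2: stuck-at-0 ✓; others ✗
  g3: stuck-at-1 ✓; others ✗
  g4: stuck-at-1 ✓; others ✗
  g5: stuck-at-0 ✓; others ✗
  g6: stuck-at-1 ✓; others ✗
  g7: none of the 2 fault types match ✗
Consistent faults: {g0 stuck-at-0, g1 stuck-at-1, g2 stuck-at-0, g3 stuck-at-1, g4 stuck-at-1, g5 stuck-at-0, g6 stuck-at-1} — 7 in all.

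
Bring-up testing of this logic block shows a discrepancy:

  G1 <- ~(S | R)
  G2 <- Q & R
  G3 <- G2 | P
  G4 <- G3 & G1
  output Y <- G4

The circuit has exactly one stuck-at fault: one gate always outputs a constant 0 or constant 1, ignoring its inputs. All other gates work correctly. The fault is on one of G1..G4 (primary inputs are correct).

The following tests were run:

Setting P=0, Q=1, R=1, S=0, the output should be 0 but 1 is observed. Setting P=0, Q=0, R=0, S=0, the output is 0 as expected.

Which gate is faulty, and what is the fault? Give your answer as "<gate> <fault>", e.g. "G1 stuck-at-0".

Fault-free values for test 1 (P=0, Q=1, R=1, S=0): G1=0, G2=1, G3=1, G4=0, giving Y=0. Observed 1.
Test 1: faults giving observed 1 are {G1 stuck-at-1, G4 stuck-at-1}.
Test 2 (P=0, Q=0, R=0, S=0): fault-free G1=1, G2=0, G3=0, G4=0 → 0; observed 0. Eliminates G4 stuck-at-1.
Only G1 stuck-at-1 is consistent with every test.

G1 stuck-at-1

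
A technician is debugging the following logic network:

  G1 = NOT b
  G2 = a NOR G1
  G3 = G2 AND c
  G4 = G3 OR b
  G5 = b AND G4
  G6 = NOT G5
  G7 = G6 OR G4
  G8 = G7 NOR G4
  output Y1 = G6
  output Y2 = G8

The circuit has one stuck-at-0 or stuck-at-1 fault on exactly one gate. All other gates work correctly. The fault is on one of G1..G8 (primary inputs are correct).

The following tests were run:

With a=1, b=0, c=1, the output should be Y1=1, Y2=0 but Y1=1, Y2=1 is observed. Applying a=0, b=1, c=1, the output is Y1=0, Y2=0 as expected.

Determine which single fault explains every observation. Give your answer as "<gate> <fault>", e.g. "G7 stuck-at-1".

G7 stuck-at-0

Fault-free values for test 1 (a=1, b=0, c=1): G1=1, G2=0, G3=0, G4=0, G5=0, G6=1, G7=1, G8=0, giving Y1=1, Y2=0. Observed Y1=1, Y2=1.
Test 1: faults giving observed Y1=1, Y2=1 are {G7 stuck-at-0, G8 stuck-at-1}.
Test 2 (a=0, b=1, c=1): fault-free G1=0, G2=1, G3=1, G4=1, G5=1, G6=0, G7=1, G8=0 → Y1=0, Y2=0; observed Y1=0, Y2=0. Eliminates G8 stuck-at-1.
Only G7 stuck-at-0 is consistent with every test.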